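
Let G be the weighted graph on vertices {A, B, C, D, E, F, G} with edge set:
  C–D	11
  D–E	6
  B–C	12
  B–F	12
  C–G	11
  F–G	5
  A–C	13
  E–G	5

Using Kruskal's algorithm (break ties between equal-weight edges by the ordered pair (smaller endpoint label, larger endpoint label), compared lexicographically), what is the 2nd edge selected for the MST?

F-G

Sort edges by weight, then run Kruskal:
E–G (5): add — endpoints in different components.
F–G (5): add — endpoints in different components.
D–E (6): add — endpoints in different components.
C–D (11): add — endpoints in different components.
C–G (11): skip — C and G already connected.
B–C (12): add — endpoints in different components.
B–F (12): skip — B and F already connected.
A–C (13): add — endpoints in different components.
The 2nd edge added is F–G.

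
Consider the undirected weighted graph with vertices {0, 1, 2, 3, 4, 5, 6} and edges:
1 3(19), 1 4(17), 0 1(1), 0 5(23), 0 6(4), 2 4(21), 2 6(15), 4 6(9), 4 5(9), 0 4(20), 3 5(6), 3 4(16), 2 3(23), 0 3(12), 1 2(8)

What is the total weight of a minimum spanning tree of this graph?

37

Prim, starting at 5.
Step 1: cheapest edge leaving the tree is 3 5 (6); add 3.
Step 2: cheapest edge leaving the tree is 4 5 (9); add 4.
Step 3: cheapest edge leaving the tree is 4 6 (9); add 6.
Step 4: cheapest edge leaving the tree is 0 6 (4); add 0.
Step 5: cheapest edge leaving the tree is 0 1 (1); add 1.
Step 6: cheapest edge leaving the tree is 1 2 (8); add 2.
MST edges: 3 5, 4 5, 4 6, 0 6, 0 1, 1 2; total weight 6+9+9+4+1+8 = 37.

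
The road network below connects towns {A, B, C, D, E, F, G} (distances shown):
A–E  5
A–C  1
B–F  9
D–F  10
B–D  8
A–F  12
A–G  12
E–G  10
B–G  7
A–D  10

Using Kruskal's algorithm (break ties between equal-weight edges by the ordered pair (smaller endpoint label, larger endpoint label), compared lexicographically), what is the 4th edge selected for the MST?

Kruskal's algorithm — process edges by increasing weight (ties by edge label):
A–C (1): add. Components now {A,C} {B} {D} {E} {F} {G}
A–E (5): add. Components now {A,C,E} {B} {D} {F} {G}
B–G (7): add. Components now {A,C,E} {B,G} {D} {F}
B–D (8): add. Components now {A,C,E} {B,D,G} {F}
B–F (9): add. Components now {A,C,E} {B,D,F,G}
A–D (10): add. Components now {A,B,C,D,E,F,G}
The 4th edge added is B–D.

B-D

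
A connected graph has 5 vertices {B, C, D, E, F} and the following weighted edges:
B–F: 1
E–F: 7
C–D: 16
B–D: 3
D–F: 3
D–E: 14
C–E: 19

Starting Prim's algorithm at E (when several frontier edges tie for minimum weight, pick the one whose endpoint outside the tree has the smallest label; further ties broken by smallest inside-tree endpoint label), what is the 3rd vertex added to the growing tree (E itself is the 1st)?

Prim, starting at E.
Step 1: frontier [E–F 7, D–E 14, C–E 19] → take E–F (7); add F.
Step 2: frontier [D–E 14, C–E 19, B–F 1, D–F 3] → take B–F (1); add B.
Step 3: frontier [B–D 3, D–E 14, C–E 19, D–F 3] → take B–D (3); add D.
Step 4: frontier [C–D 16, C–E 19] → take C–D (16); add C.
Vertex order: E, F, B, D, C. The 3rd vertex is B.

B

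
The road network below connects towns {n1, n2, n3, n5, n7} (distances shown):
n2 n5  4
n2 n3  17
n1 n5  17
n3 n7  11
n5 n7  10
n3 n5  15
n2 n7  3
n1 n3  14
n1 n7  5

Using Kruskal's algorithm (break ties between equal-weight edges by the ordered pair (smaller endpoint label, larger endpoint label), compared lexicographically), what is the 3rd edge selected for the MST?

Kruskal: consider edges lightest-first.
n2 n7 (3): add — endpoints in different components.
n2 n5 (4): add — endpoints in different components.
n1 n7 (5): add — endpoints in different components.
n5 n7 (10): skip — n5 and n7 already connected.
n3 n7 (11): add — endpoints in different components.
The 3rd edge added is n1 n7.

n1-n7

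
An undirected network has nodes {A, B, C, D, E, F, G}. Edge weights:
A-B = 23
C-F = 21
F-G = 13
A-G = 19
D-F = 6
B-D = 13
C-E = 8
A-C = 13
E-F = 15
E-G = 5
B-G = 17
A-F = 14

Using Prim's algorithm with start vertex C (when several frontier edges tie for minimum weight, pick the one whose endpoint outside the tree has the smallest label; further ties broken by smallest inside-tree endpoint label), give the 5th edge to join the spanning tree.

Prim's algorithm from C:
Step 1: frontier [C-E 8, A-C 13, C-F 21] → take C-E (8); add E.
Step 2: frontier [A-C 13, C-F 21, E-G 5, E-F 15] → take E-G (5); add G.
Step 3: frontier [A-C 13, C-F 21, E-F 15, F-G 13, B-G 17, A-G 19] → take A-C (13); add A.
Step 4: frontier [A-F 14, A-B 23, C-F 21, E-F 15, F-G 13, B-G 17] → take F-G (13); add F.
Step 5: frontier [A-B 23, D-F 6, B-G 17] → take D-F (6); add D.
Step 6: frontier [A-B 23, B-D 13, B-G 17] → take B-D (13); add B.
The 5th edge added is D-F.

D-F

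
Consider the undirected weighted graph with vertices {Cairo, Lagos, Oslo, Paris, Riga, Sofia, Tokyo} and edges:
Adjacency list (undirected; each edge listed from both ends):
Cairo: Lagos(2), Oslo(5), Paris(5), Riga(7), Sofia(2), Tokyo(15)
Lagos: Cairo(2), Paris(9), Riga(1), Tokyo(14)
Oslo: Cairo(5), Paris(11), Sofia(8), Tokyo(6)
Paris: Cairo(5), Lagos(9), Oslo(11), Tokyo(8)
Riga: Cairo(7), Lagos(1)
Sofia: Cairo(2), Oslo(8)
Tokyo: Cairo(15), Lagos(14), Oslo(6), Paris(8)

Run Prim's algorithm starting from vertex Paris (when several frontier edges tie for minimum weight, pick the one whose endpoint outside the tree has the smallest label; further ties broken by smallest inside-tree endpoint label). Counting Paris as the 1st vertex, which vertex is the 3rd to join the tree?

Lagos

Prim, starting at Paris.
Step 1: cheapest edge leaving the tree is Cairo Paris (5); add Cairo.
Step 2: cheapest edge leaving the tree is Cairo Lagos (2); add Lagos.
Step 3: cheapest edge leaving the tree is Lagos Riga (1); add Riga.
Step 4: cheapest edge leaving the tree is Cairo Sofia (2); add Sofia.
Step 5: cheapest edge leaving the tree is Cairo Oslo (5); add Oslo.
Step 6: cheapest edge leaving the tree is Oslo Tokyo (6); add Tokyo.
Vertex order: Paris, Cairo, Lagos, Riga, Sofia, Oslo, Tokyo. The 3rd vertex is Lagos.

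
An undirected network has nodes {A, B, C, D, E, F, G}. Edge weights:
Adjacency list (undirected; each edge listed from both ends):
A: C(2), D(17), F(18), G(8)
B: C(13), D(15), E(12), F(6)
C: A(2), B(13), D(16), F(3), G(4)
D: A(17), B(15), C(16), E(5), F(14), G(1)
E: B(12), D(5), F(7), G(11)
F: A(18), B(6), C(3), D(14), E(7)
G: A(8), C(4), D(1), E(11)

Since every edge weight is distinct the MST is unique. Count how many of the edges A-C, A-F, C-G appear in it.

2

Kruskal's algorithm — process edges by increasing weight (ties by edge label):
D-G (1): add. Components now {A} {B} {C} {D,G} {E} {F}
A-C (2): add. Components now {A,C} {B} {D,G} {E} {F}
C-F (3): add. Components now {A,C,F} {B} {D,G} {E}
C-G (4): add. Components now {A,C,D,F,G} {B} {E}
D-E (5): add. Components now {A,C,D,E,F,G} {B}
B-F (6): add. Components now {A,B,C,D,E,F,G}
MST edge set: {D-G, A-C, C-F, C-G, D-E, B-F}.
Of the listed edges, {A-C, C-G} are in the MST → 2.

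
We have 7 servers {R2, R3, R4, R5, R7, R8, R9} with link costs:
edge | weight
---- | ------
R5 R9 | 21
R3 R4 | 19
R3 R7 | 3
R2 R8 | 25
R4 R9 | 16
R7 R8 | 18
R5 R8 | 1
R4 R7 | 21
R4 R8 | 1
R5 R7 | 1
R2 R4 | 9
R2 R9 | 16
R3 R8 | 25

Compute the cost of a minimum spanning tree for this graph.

Sort edges by weight, then run Kruskal:
R4 R8 (1): add. Components now {R7} {R5} {R4,R8} {R2} {R3} {R9}
R5 R7 (1): add. Components now {R5,R7} {R4,R8} {R2} {R3} {R9}
R5 R8 (1): add. Components now {R4,R5,R7,R8} {R2} {R3} {R9}
R3 R7 (3): add. Components now {R3,R4,R5,R7,R8} {R2} {R9}
R2 R4 (9): add. Components now {R2,R3,R4,R5,R7,R8} {R9}
R2 R9 (16): add. Components now {R2,R3,R4,R5,R7,R8,R9}
MST edges: R4 R8, R5 R7, R5 R8, R3 R7, R2 R4, R2 R9; total weight 1+1+1+3+9+16 = 31.

31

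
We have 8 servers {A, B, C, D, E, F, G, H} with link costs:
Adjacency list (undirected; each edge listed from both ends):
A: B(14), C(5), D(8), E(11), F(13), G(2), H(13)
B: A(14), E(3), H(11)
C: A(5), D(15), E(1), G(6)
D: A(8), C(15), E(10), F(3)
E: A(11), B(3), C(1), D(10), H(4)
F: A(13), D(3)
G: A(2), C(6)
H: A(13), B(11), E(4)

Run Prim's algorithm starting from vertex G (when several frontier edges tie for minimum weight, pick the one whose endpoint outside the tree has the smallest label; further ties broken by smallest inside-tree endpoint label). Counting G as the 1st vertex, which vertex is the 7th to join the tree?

D

Prim's algorithm from G:
Step 1: cheapest edge leaving the tree is A–G (2); add A.
Step 2: cheapest edge leaving the tree is A–C (5); add C.
Step 3: cheapest edge leaving the tree is C–E (1); add E.
Step 4: cheapest edge leaving the tree is B–E (3); add B.
Step 5: cheapest edge leaving the tree is E–H (4); add H.
Step 6: cheapest edge leaving the tree is A–D (8); add D.
Step 7: cheapest edge leaving the tree is D–F (3); add F.
Vertex order: G, A, C, E, B, H, D, F. The 7th vertex is D.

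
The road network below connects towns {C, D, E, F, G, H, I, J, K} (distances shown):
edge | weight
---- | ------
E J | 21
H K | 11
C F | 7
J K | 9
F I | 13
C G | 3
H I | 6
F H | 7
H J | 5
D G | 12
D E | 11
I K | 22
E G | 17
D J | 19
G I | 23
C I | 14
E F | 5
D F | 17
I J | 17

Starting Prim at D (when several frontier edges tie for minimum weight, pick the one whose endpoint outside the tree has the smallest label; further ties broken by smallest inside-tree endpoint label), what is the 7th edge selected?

Grow the tree from D using Prim:
Step 1: cheapest edge leaving the tree is D E (11); add E.
Step 2: cheapest edge leaving the tree is E F (5); add F.
Step 3: cheapest edge leaving the tree is C F (7); add C.
Step 4: cheapest edge leaving the tree is C G (3); add G.
Step 5: cheapest edge leaving the tree is F H (7); add H.
Step 6: cheapest edge leaving the tree is H J (5); add J.
Step 7: cheapest edge leaving the tree is H I (6); add I.
Step 8: cheapest edge leaving the tree is J K (9); add K.
The 7th edge added is H I.

H-I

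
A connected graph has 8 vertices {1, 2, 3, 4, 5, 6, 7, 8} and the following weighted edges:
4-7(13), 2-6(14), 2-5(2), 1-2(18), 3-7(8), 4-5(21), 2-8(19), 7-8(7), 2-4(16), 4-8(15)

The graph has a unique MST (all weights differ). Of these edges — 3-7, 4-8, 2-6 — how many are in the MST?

2

Sort edges by weight, then run Kruskal:
2-5 (2): add — endpoints in different components.
7-8 (7): add — endpoints in different components.
3-7 (8): add — endpoints in different components.
4-7 (13): add — endpoints in different components.
2-6 (14): add — endpoints in different components.
4-8 (15): skip — 4 and 8 already connected.
2-4 (16): add — endpoints in different components.
1-2 (18): add — endpoints in different components.
MST edge set: {2-5, 7-8, 3-7, 4-7, 2-6, 2-4, 1-2}.
Of the listed edges, {3-7, 2-6} are in the MST → 2.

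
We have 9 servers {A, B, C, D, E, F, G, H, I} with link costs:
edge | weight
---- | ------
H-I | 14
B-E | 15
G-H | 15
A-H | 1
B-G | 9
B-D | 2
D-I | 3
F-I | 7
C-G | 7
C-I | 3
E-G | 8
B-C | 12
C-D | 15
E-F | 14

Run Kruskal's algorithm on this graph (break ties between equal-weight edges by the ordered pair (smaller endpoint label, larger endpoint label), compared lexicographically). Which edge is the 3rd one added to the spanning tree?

Kruskal's algorithm — process edges by increasing weight (ties by edge label):
A-H (1): add — endpoints in different components.
B-D (2): add — endpoints in different components.
C-I (3): add — endpoints in different components.
D-I (3): add — endpoints in different components.
C-G (7): add — endpoints in different components.
F-I (7): add — endpoints in different components.
E-G (8): add — endpoints in different components.
B-G (9): skip — B and G already connected.
B-C (12): skip — B and C already connected.
E-F (14): skip — E and F already connected.
H-I (14): add — endpoints in different components.
The 3rd edge added is C-I.

C-I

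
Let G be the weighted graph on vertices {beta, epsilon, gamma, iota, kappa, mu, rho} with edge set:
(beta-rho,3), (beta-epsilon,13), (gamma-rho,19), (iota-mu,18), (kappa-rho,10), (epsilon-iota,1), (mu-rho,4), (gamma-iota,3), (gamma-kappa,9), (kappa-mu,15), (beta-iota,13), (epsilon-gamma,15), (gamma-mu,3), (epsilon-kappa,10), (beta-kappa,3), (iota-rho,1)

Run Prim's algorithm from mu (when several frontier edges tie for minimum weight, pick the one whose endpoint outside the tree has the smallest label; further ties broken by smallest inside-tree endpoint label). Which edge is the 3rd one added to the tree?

epsilon-iota

Prim, starting at mu.
Step 1: cheapest edge leaving the tree is gamma-mu (3); add gamma.
Step 2: cheapest edge leaving the tree is gamma-iota (3); add iota.
Step 3: cheapest edge leaving the tree is epsilon-iota (1); add epsilon.
Step 4: cheapest edge leaving the tree is iota-rho (1); add rho.
Step 5: cheapest edge leaving the tree is beta-rho (3); add beta.
Step 6: cheapest edge leaving the tree is beta-kappa (3); add kappa.
The 3rd edge added is epsilon-iota.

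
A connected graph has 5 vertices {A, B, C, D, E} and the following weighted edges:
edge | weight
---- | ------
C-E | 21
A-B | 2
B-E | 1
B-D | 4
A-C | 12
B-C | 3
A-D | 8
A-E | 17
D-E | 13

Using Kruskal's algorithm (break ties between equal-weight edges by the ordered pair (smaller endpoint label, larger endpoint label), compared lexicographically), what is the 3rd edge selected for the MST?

B-C

Kruskal: consider edges lightest-first.
B-E (1): add — endpoints in different components.
A-B (2): add — endpoints in different components.
B-C (3): add — endpoints in different components.
B-D (4): add — endpoints in different components.
The 3rd edge added is B-C.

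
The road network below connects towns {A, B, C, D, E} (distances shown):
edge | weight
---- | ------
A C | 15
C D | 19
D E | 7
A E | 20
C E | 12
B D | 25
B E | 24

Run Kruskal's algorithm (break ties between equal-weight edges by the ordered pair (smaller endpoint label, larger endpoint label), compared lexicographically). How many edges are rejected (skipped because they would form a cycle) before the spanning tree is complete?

2

Kruskal: consider edges lightest-first.
D E (7): add. Components now {A} {B} {C} {D,E}
C E (12): add. Components now {A} {B} {C,D,E}
A C (15): add. Components now {A,C,D,E} {B}
C D (19): skip — C and D already connected.
A E (20): skip — A and E already connected.
B E (24): add. Components now {A,B,C,D,E}
Edges rejected before the tree was complete: 2.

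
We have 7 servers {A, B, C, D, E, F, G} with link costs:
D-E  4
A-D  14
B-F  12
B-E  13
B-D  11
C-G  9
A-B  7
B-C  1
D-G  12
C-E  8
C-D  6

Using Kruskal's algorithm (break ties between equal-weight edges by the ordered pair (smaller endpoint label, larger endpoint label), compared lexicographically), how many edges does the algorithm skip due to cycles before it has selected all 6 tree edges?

2

Kruskal: consider edges lightest-first.
B-C (1): add — endpoints in different components.
D-E (4): add — endpoints in different components.
C-D (6): add — endpoints in different components.
A-B (7): add — endpoints in different components.
C-E (8): skip — C and E already connected.
C-G (9): add — endpoints in different components.
B-D (11): skip — B and D already connected.
B-F (12): add — endpoints in different components.
Edges rejected before the tree was complete: 2.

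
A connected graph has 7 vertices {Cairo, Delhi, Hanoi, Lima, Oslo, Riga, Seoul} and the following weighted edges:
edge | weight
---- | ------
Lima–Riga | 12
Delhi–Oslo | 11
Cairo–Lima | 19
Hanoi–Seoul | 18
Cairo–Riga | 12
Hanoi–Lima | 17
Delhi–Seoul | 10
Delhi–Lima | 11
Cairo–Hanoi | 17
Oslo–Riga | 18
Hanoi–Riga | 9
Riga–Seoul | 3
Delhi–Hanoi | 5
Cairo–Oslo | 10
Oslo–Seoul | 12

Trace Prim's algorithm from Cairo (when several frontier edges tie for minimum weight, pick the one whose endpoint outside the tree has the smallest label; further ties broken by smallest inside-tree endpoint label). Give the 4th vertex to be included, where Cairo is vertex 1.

Prim, starting at Cairo.
Step 1: cheapest edge leaving the tree is Cairo–Oslo (10); add Oslo.
Step 2: cheapest edge leaving the tree is Delhi–Oslo (11); add Delhi.
Step 3: cheapest edge leaving the tree is Delhi–Hanoi (5); add Hanoi.
Step 4: cheapest edge leaving the tree is Hanoi–Riga (9); add Riga.
Step 5: cheapest edge leaving the tree is Riga–Seoul (3); add Seoul.
Step 6: cheapest edge leaving the tree is Delhi–Lima (11); add Lima.
Vertex order: Cairo, Oslo, Delhi, Hanoi, Riga, Seoul, Lima. The 4th vertex is Hanoi.

Hanoi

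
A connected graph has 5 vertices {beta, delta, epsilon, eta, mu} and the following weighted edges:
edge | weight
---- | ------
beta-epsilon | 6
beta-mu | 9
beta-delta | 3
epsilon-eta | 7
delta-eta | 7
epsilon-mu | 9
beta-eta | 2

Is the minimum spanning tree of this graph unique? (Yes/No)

Kruskal's algorithm — process edges by increasing weight (ties by edge label):
beta-eta (2): add — endpoints in different components.
beta-delta (3): add — endpoints in different components.
beta-epsilon (6): add — endpoints in different components.
delta-eta (7): skip — eta and delta already connected.
epsilon-eta (7): skip — eta and epsilon already connected.
beta-mu (9): add — endpoints in different components.
Non-tree edge epsilon-mu has weight 9, equal to the heaviest edge on its tree cycle — swapping gives another MST of the same weight. Not unique.

No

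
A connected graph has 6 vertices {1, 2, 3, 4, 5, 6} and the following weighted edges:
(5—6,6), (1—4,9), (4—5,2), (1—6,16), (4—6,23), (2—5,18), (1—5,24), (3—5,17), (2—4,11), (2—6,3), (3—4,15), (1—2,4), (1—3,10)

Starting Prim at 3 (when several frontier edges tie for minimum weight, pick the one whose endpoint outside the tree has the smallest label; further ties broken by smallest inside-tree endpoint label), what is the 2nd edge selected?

Prim's algorithm from 3:
Step 1: frontier [1—3 10, 3—4 15, 3—5 17] → take 1—3 (10); add 1.
Step 2: frontier [1—2 4, 1—4 9, 1—6 16, 1—5 24, 3—4 15, 3—5 17] → take 1—2 (4); add 2.
Step 3: frontier [1—4 9, 1—6 16, 1—5 24, 2—6 3, 2—4 11, 2—5 18, 3—4 15, 3—5 17] → take 2—6 (3); add 6.
Step 4: frontier [1—4 9, 1—5 24, 2—4 11, 2—5 18, 3—4 15, 3—5 17, 5—6 6, 4—6 23] → take 5—6 (6); add 5.
Step 5: frontier [1—4 9, 2—4 11, 3—4 15, 4—5 2, 4—6 23] → take 4—5 (2); add 4.
The 2nd edge added is 1—2.

1-2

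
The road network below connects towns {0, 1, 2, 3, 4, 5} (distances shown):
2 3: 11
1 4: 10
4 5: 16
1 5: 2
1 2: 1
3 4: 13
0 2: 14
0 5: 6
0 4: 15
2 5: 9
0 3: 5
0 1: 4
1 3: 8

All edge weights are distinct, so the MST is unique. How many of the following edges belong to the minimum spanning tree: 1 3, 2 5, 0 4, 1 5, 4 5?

1

Sort edges by weight, then run Kruskal:
1 2 (1): add. Components now {0} {1,2} {3} {4} {5}
1 5 (2): add. Components now {0} {1,2,5} {3} {4}
0 1 (4): add. Components now {0,1,2,5} {3} {4}
0 3 (5): add. Components now {0,1,2,3,5} {4}
0 5 (6): skip — 0 and 5 already connected.
1 3 (8): skip — 1 and 3 already connected.
2 5 (9): skip — 2 and 5 already connected.
1 4 (10): add. Components now {0,1,2,3,4,5}
MST edge set: {1 2, 1 5, 0 1, 0 3, 1 4}.
Of the listed edges, {1 5} are in the MST → 1.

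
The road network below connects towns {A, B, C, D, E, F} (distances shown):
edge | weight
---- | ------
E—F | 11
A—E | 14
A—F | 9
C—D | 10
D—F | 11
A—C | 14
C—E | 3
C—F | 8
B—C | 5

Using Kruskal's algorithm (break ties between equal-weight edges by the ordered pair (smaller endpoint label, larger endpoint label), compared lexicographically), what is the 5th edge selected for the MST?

Kruskal's algorithm — process edges by increasing weight (ties by edge label):
C—E (3): add — endpoints in different components.
B—C (5): add — endpoints in different components.
C—F (8): add — endpoints in different components.
A—F (9): add — endpoints in different components.
C—D (10): add — endpoints in different components.
The 5th edge added is C—D.

C-D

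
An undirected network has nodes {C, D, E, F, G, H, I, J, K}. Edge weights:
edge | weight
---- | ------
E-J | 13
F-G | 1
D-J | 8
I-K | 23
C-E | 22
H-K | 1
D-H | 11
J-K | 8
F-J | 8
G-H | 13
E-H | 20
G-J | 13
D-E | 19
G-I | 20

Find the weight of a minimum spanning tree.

Grow the tree from D using Prim:
Step 1: cheapest edge leaving the tree is D-J (8); add J.
Step 2: cheapest edge leaving the tree is F-J (8); add F.
Step 3: cheapest edge leaving the tree is F-G (1); add G.
Step 4: cheapest edge leaving the tree is J-K (8); add K.
Step 5: cheapest edge leaving the tree is H-K (1); add H.
Step 6: cheapest edge leaving the tree is E-J (13); add E.
Step 7: cheapest edge leaving the tree is G-I (20); add I.
Step 8: cheapest edge leaving the tree is C-E (22); add C.
MST edges: D-J, F-J, F-G, J-K, H-K, E-J, G-I, C-E; total weight 8+8+1+8+1+13+20+22 = 81.

81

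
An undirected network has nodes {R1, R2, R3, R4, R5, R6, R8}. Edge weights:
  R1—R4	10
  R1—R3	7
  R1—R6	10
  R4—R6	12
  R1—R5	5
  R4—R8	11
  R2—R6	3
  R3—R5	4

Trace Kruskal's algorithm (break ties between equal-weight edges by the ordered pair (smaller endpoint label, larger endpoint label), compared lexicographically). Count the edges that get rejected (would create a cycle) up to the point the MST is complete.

Sort edges by weight, then run Kruskal:
R2—R6 (3): add. Components now {R4} {R2,R6} {R8} {R3} {R1} {R5}
R3—R5 (4): add. Components now {R4} {R2,R6} {R8} {R3,R5} {R1}
R1—R5 (5): add. Components now {R4} {R2,R6} {R8} {R1,R3,R5}
R1—R3 (7): skip — R3 and R1 already connected.
R1—R4 (10): add. Components now {R1,R3,R4,R5} {R2,R6} {R8}
R1—R6 (10): add. Components now {R1,R2,R3,R4,R5,R6} {R8}
R4—R8 (11): add. Components now {R1,R2,R3,R4,R5,R6,R8}
Edges rejected before the tree was complete: 1.

1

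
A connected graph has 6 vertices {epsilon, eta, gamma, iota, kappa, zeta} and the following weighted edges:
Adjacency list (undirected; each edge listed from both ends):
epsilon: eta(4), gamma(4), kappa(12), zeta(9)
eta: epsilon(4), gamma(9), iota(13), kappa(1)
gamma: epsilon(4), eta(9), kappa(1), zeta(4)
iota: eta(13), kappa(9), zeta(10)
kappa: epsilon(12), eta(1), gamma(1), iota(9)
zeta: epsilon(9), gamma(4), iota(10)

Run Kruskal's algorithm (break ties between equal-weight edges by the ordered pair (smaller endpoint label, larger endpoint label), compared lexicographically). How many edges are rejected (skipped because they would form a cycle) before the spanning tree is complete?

3

Kruskal: consider edges lightest-first.
eta-kappa (1): add — endpoints in different components.
gamma-kappa (1): add — endpoints in different components.
epsilon-eta (4): add — endpoints in different components.
epsilon-gamma (4): skip — gamma and epsilon already connected.
gamma-zeta (4): add — endpoints in different components.
epsilon-zeta (9): skip — epsilon and zeta already connected.
eta-gamma (9): skip — gamma and eta already connected.
iota-kappa (9): add — endpoints in different components.
Edges rejected before the tree was complete: 3.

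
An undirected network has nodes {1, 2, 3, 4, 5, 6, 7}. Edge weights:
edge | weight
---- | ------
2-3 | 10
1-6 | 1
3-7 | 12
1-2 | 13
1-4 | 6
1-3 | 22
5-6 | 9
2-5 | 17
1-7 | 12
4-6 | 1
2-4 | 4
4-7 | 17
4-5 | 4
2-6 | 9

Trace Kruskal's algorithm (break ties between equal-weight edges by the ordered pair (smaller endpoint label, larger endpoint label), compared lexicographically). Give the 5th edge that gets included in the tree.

2-3

Kruskal: consider edges lightest-first.
1-6 (1): add. Components now {1,6} {2} {3} {4} {5} {7}
4-6 (1): add. Components now {1,4,6} {2} {3} {5} {7}
2-4 (4): add. Components now {1,2,4,6} {3} {5} {7}
4-5 (4): add. Components now {1,2,4,5,6} {3} {7}
1-4 (6): skip — 1 and 4 already connected.
2-6 (9): skip — 2 and 6 already connected.
5-6 (9): skip — 5 and 6 already connected.
2-3 (10): add. Components now {1,2,3,4,5,6} {7}
1-7 (12): add. Components now {1,2,3,4,5,6,7}
The 5th edge added is 2-3.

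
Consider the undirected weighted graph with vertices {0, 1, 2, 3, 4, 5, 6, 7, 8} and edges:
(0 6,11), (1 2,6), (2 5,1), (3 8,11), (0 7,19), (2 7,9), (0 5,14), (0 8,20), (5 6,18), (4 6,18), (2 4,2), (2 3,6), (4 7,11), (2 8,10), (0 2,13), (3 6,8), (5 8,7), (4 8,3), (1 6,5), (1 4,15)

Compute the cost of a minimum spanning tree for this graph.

Sort edges by weight, then run Kruskal:
2 5 (1): add — endpoints in different components.
2 4 (2): add — endpoints in different components.
4 8 (3): add — endpoints in different components.
1 6 (5): add — endpoints in different components.
1 2 (6): add — endpoints in different components.
2 3 (6): add — endpoints in different components.
5 8 (7): skip — 5 and 8 already connected.
3 6 (8): skip — 3 and 6 already connected.
2 7 (9): add — endpoints in different components.
2 8 (10): skip — 2 and 8 already connected.
0 6 (11): add — endpoints in different components.
MST edges: 2 5, 2 4, 4 8, 1 6, 1 2, 2 3, 2 7, 0 6; total weight 1+2+3+5+6+6+9+11 = 43.

43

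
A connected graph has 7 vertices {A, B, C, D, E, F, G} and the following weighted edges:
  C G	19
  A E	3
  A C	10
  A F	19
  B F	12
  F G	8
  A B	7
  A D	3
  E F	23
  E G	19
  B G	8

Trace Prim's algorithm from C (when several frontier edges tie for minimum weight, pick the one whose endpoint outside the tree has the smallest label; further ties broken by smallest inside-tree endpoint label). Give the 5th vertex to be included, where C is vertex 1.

B

Grow the tree from C using Prim:
Step 1: frontier [A C 10, C G 19] → take A C (10); add A.
Step 2: frontier [A D 3, A E 3, A B 7, A F 19, C G 19] → take A D (3); add D.
Step 3: frontier [A E 3, A B 7, A F 19, C G 19] → take A E (3); add E.
Step 4: frontier [A B 7, A F 19, C G 19, E G 19, E F 23] → take A B (7); add B.
Step 5: frontier [A F 19, B G 8, B F 12, C G 19, E G 19, E F 23] → take B G (8); add G.
Step 6: frontier [A F 19, B F 12, E F 23, F G 8] → take F G (8); add F.
Vertex order: C, A, D, E, B, G, F. The 5th vertex is B.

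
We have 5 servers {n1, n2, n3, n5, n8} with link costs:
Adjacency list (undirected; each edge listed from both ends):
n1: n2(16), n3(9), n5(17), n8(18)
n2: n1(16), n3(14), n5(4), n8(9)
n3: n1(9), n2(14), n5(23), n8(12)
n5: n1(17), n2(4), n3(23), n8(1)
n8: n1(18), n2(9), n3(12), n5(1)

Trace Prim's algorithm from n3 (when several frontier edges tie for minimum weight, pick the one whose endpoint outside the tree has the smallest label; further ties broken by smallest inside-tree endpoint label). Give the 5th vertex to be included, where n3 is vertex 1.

n2

Prim, starting at n3.
Step 1: cheapest edge leaving the tree is n1–n3 (9); add n1.
Step 2: cheapest edge leaving the tree is n3–n8 (12); add n8.
Step 3: cheapest edge leaving the tree is n5–n8 (1); add n5.
Step 4: cheapest edge leaving the tree is n2–n5 (4); add n2.
Vertex order: n3, n1, n8, n5, n2. The 5th vertex is n2.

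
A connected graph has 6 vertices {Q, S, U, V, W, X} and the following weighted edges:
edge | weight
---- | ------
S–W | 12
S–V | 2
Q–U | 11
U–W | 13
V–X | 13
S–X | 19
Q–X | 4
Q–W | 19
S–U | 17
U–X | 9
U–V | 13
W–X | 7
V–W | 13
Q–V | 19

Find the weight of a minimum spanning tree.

Kruskal: consider edges lightest-first.
S–V (2): add. Components now {U} {X} {W} {S,V} {Q}
Q–X (4): add. Components now {U} {Q,X} {W} {S,V}
W–X (7): add. Components now {U} {Q,W,X} {S,V}
U–X (9): add. Components now {Q,U,W,X} {S,V}
Q–U (11): skip — U and Q already connected.
S–W (12): add. Components now {Q,S,U,V,W,X}
MST edges: S–V, Q–X, W–X, U–X, S–W; total weight 2+4+7+9+12 = 34.

34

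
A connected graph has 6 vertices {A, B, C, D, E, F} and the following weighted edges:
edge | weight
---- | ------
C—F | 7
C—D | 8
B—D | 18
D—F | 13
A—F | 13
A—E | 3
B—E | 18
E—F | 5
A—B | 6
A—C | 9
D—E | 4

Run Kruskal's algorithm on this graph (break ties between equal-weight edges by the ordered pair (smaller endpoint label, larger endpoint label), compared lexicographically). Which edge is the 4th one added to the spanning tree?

Sort edges by weight, then run Kruskal:
A—E (3): add. Components now {A,E} {B} {C} {D} {F}
D—E (4): add. Components now {A,D,E} {B} {C} {F}
E—F (5): add. Components now {A,D,E,F} {B} {C}
A—B (6): add. Components now {A,B,D,E,F} {C}
C—F (7): add. Components now {A,B,C,D,E,F}
The 4th edge added is A—B.

A-B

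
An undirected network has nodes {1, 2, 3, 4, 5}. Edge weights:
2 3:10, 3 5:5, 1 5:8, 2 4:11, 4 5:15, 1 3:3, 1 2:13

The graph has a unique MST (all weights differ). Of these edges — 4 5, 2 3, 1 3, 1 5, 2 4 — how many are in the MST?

Sort edges by weight, then run Kruskal:
1 3 (3): add. Components now {1,3} {2} {4} {5}
3 5 (5): add. Components now {1,3,5} {2} {4}
1 5 (8): skip — 1 and 5 already connected.
2 3 (10): add. Components now {1,2,3,5} {4}
2 4 (11): add. Components now {1,2,3,4,5}
MST edge set: {1 3, 3 5, 2 3, 2 4}.
Of the listed edges, {2 3, 1 3, 2 4} are in the MST → 3.

3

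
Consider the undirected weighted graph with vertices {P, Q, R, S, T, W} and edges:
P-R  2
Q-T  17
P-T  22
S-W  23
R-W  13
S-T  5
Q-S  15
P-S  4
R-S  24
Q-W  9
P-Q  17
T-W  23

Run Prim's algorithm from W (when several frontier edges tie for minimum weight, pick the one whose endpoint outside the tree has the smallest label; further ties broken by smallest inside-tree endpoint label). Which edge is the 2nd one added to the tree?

R-W

Grow the tree from W using Prim:
Step 1: frontier [Q-W 9, R-W 13, S-W 23, T-W 23] → take Q-W (9); add Q.
Step 2: frontier [Q-S 15, P-Q 17, Q-T 17, R-W 13, S-W 23, T-W 23] → take R-W (13); add R.
Step 3: frontier [Q-S 15, P-Q 17, Q-T 17, P-R 2, R-S 24, S-W 23, T-W 23] → take P-R (2); add P.
Step 4: frontier [P-S 4, P-T 22, Q-S 15, Q-T 17, R-S 24, S-W 23, T-W 23] → take P-S (4); add S.
Step 5: frontier [P-T 22, Q-T 17, S-T 5, T-W 23] → take S-T (5); add T.
The 2nd edge added is R-W.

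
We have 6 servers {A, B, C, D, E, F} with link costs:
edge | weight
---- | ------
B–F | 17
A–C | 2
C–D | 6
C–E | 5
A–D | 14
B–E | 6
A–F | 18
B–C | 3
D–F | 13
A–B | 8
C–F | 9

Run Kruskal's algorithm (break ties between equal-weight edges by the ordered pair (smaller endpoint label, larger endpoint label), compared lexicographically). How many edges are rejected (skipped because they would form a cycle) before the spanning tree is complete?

Kruskal: consider edges lightest-first.
A–C (2): add. Components now {A,C} {B} {D} {E} {F}
B–C (3): add. Components now {A,B,C} {D} {E} {F}
C–E (5): add. Components now {A,B,C,E} {D} {F}
B–E (6): skip — B and E already connected.
C–D (6): add. Components now {A,B,C,D,E} {F}
A–B (8): skip — A and B already connected.
C–F (9): add. Components now {A,B,C,D,E,F}
Edges rejected before the tree was complete: 2.

2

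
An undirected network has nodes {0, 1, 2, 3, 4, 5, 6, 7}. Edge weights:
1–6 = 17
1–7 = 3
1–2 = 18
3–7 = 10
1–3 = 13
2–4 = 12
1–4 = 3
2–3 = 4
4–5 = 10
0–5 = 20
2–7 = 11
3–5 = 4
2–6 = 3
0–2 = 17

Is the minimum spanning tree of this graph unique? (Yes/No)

Kruskal's algorithm — process edges by increasing weight (ties by edge label):
1–4 (3): add — endpoints in different components.
1–7 (3): add — endpoints in different components.
2–6 (3): add — endpoints in different components.
2–3 (4): add — endpoints in different components.
3–5 (4): add — endpoints in different components.
3–7 (10): add — endpoints in different components.
4–5 (10): skip — 4 and 5 already connected.
2–7 (11): skip — 2 and 7 already connected.
2–4 (12): skip — 2 and 4 already connected.
1–3 (13): skip — 1 and 3 already connected.
0–2 (17): add — endpoints in different components.
Non-tree edge 4–5 has weight 10, equal to the heaviest edge on its tree cycle — swapping gives another MST of the same weight. Not unique.

No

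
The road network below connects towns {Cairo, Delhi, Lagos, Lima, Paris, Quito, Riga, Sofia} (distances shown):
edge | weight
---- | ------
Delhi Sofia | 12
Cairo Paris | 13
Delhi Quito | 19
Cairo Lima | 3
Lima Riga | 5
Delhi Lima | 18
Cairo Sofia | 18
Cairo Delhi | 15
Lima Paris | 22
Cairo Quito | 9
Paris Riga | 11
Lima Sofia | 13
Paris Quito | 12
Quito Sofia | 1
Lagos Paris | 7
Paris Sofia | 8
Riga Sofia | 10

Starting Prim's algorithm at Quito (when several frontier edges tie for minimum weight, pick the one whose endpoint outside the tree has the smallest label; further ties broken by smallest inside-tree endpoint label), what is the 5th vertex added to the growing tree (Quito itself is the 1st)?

Cairo

Grow the tree from Quito using Prim:
Step 1: cheapest edge leaving the tree is Quito Sofia (1); add Sofia.
Step 2: cheapest edge leaving the tree is Paris Sofia (8); add Paris.
Step 3: cheapest edge leaving the tree is Lagos Paris (7); add Lagos.
Step 4: cheapest edge leaving the tree is Cairo Quito (9); add Cairo.
Step 5: cheapest edge leaving the tree is Cairo Lima (3); add Lima.
Step 6: cheapest edge leaving the tree is Lima Riga (5); add Riga.
Step 7: cheapest edge leaving the tree is Delhi Sofia (12); add Delhi.
Vertex order: Quito, Sofia, Paris, Lagos, Cairo, Lima, Riga, Delhi. The 5th vertex is Cairo.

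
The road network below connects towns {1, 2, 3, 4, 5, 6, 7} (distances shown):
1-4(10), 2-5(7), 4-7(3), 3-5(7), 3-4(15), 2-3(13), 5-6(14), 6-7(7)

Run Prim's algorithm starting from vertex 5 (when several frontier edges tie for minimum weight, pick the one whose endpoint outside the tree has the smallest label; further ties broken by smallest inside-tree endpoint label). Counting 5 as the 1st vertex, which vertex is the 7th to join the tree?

Prim, starting at 5.
Step 1: frontier [2-5 7, 3-5 7, 5-6 14] → take 2-5 (7); add 2.
Step 2: frontier [2-3 13, 3-5 7, 5-6 14] → take 3-5 (7); add 3.
Step 3: frontier [3-4 15, 5-6 14] → take 5-6 (14); add 6.
Step 4: frontier [3-4 15, 6-7 7] → take 6-7 (7); add 7.
Step 5: frontier [3-4 15, 4-7 3] → take 4-7 (3); add 4.
Step 6: frontier [1-4 10] → take 1-4 (10); add 1.
Vertex order: 5, 2, 3, 6, 7, 4, 1. The 7th vertex is 1.

1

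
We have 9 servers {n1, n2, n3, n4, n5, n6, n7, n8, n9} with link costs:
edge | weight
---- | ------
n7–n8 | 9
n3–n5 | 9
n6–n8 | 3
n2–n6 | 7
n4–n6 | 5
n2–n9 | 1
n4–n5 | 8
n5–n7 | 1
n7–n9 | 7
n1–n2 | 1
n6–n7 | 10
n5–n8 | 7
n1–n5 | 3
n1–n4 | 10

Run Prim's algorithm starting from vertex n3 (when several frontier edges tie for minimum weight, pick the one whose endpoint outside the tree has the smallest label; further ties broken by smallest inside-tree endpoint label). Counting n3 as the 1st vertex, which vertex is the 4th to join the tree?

n1

Grow the tree from n3 using Prim:
Step 1: frontier [n3–n5 9] → take n3–n5 (9); add n5.
Step 2: frontier [n5–n7 1, n1–n5 3, n5–n8 7, n4–n5 8] → take n5–n7 (1); add n7.
Step 3: frontier [n1–n5 3, n5–n8 7, n4–n5 8, n7–n9 7, n7–n8 9, n6–n7 10] → take n1–n5 (3); add n1.
Step 4: frontier [n1–n2 1, n1–n4 10, n5–n8 7, n4–n5 8, n7–n9 7, n7–n8 9, n6–n7 10] → take n1–n2 (1); add n2.
Step 5: frontier [n1–n4 10, n2–n9 1, n2–n6 7, n5–n8 7, n4–n5 8, n7–n9 7, n7–n8 9, n6–n7 10] → take n2–n9 (1); add n9.
Step 6: frontier [n1–n4 10, n2–n6 7, n5–n8 7, n4–n5 8, n7–n8 9, n6–n7 10] → take n2–n6 (7); add n6.
Step 7: frontier [n1–n4 10, n5–n8 7, n4–n5 8, n6–n8 3, n4–n6 5, n7–n8 9] → take n6–n8 (3); add n8.
Step 8: frontier [n1–n4 10, n4–n5 8, n4–n6 5] → take n4–n6 (5); add n4.
Vertex order: n3, n5, n7, n1, n2, n9, n6, n8, n4. The 4th vertex is n1.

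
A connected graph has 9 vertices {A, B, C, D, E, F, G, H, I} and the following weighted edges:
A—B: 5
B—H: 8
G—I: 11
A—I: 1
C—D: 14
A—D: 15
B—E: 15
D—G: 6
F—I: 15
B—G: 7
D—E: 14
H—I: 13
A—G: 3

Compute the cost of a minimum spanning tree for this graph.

Prim's algorithm from C:
Step 1: cheapest edge leaving the tree is C—D (14); add D.
Step 2: cheapest edge leaving the tree is D—G (6); add G.
Step 3: cheapest edge leaving the tree is A—G (3); add A.
Step 4: cheapest edge leaving the tree is A—I (1); add I.
Step 5: cheapest edge leaving the tree is A—B (5); add B.
Step 6: cheapest edge leaving the tree is B—H (8); add H.
Step 7: cheapest edge leaving the tree is D—E (14); add E.
Step 8: cheapest edge leaving the tree is F—I (15); add F.
MST edges: C—D, D—G, A—G, A—I, A—B, B—H, D—E, F—I; total weight 14+6+3+1+5+8+14+15 = 66.

66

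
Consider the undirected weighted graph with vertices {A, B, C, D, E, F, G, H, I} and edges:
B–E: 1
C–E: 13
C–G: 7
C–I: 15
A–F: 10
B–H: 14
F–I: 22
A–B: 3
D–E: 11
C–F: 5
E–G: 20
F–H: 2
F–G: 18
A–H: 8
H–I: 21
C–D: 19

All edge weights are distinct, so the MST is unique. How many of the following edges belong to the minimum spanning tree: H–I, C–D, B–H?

Sort edges by weight, then run Kruskal:
B–E (1): add — endpoints in different components.
F–H (2): add — endpoints in different components.
A–B (3): add — endpoints in different components.
C–F (5): add — endpoints in different components.
C–G (7): add — endpoints in different components.
A–H (8): add — endpoints in different components.
A–F (10): skip — A and F already connected.
D–E (11): add — endpoints in different components.
C–E (13): skip — C and E already connected.
B–H (14): skip — B and H already connected.
C–I (15): add — endpoints in different components.
MST edge set: {B–E, F–H, A–B, C–F, C–G, A–H, D–E, C–I}.
Of the listed edges, {} are in the MST → 0.

0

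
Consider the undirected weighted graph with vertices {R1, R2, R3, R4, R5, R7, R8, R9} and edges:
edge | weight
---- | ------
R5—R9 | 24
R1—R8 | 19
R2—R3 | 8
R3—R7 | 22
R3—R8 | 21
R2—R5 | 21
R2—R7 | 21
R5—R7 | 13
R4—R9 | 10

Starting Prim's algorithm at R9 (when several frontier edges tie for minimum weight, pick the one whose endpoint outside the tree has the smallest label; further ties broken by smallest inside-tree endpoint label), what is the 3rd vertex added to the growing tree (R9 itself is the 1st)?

Prim, starting at R9.
Step 1: frontier [R4—R9 10, R5—R9 24] → take R4—R9 (10); add R4.
Step 2: frontier [R5—R9 24] → take R5—R9 (24); add R5.
Step 3: frontier [R5—R7 13, R2—R5 21] → take R5—R7 (13); add R7.
Step 4: frontier [R2—R5 21, R2—R7 21, R3—R7 22] → take R2—R5 (21); add R2.
Step 5: frontier [R2—R3 8, R3—R7 22] → take R2—R3 (8); add R3.
Step 6: frontier [R3—R8 21] → take R3—R8 (21); add R8.
Step 7: frontier [R1—R8 19] → take R1—R8 (19); add R1.
Vertex order: R9, R4, R5, R7, R2, R3, R8, R1. The 3rd vertex is R5.

R5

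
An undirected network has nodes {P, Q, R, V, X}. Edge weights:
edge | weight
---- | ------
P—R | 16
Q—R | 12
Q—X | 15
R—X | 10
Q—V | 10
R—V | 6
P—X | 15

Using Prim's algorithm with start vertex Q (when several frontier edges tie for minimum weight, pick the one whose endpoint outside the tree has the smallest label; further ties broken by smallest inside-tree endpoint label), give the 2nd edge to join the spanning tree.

Prim's algorithm from Q:
Step 1: cheapest edge leaving the tree is Q—V (10); add V.
Step 2: cheapest edge leaving the tree is R—V (6); add R.
Step 3: cheapest edge leaving the tree is R—X (10); add X.
Step 4: cheapest edge leaving the tree is P—X (15); add P.
The 2nd edge added is R—V.

R-V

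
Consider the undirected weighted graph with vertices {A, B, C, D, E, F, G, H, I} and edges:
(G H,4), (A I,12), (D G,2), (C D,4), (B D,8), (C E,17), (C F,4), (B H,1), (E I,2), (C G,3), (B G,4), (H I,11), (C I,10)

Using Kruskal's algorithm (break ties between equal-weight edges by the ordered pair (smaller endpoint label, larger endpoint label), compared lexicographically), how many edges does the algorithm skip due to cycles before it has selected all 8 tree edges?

Sort edges by weight, then run Kruskal:
B H (1): add — endpoints in different components.
D G (2): add — endpoints in different components.
E I (2): add — endpoints in different components.
C G (3): add — endpoints in different components.
B G (4): add — endpoints in different components.
C D (4): skip — C and D already connected.
C F (4): add — endpoints in different components.
G H (4): skip — G and H already connected.
B D (8): skip — B and D already connected.
C I (10): add — endpoints in different components.
H I (11): skip — H and I already connected.
A I (12): add — endpoints in different components.
Edges rejected before the tree was complete: 4.

4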